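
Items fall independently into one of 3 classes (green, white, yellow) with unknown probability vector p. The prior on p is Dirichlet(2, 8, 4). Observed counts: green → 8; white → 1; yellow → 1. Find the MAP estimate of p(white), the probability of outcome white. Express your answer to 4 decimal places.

The posterior is Dirichlet(αᵢ + nᵢ) = Dirichlet(10, 9, 5).
For a Dirichlet(a₁,…,a_K) with all aᵢ > 1, the mode has j-th component (aⱼ − 1)/(Σaᵢ − K).
Here Σaᵢ = 24 and K = 3, so p(white) = (9 − 1)/(24 − 3) = 8/21 ≈ 0.3810.

MAP estimate of p(white) = 0.3810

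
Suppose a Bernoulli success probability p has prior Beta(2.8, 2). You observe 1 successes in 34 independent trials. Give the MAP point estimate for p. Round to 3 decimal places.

Prior: Beta(2.8, 2).
Data: 1 success in 34 trials. The binomial likelihood contributes p(1−p)^33, so the posterior is Beta(2.8+1, 2+33) = Beta(3.8, 35).
For Beta(a, b) with a, b > 1 the mode is (a−1)/(a+b−2) = 2.8/36.8 ≈ 0.076.

p̂_MAP = 0.076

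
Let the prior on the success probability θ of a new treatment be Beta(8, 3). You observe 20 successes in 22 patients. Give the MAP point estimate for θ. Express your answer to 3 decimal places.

θ̂_MAP = 0.871

Prior: Beta(8, 3).
Data: 20 successes in 22 trials. The binomial likelihood contributes θ^20(1−θ)^2, so the posterior is Beta(8+20, 3+2) = Beta(28, 5).
For Beta(a, b) with a, b > 1 the mode is (a−1)/(a+b−2) = 27/31 ≈ 0.871.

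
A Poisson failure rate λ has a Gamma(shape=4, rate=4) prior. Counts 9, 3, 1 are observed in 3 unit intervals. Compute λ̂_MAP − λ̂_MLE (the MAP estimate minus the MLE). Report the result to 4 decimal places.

Σxᵢ = 13. Posterior is Gamma(17, 7); MAP = (17−1)/7 = 16/7 ≈ 2.28571.
MLE = x̄ = 13/3 ≈ 4.33333.
Difference = 16/7 − 13/3 = -43/21 ≈ -2.0476.

MAP − MLE = -2.0476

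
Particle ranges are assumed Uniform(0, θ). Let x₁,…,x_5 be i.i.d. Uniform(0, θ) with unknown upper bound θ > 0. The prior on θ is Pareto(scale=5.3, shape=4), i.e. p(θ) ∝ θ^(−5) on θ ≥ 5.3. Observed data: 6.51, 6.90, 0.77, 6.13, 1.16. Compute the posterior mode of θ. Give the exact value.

θ̂_MAP = 6.90

The Uniform(0, θ) likelihood is θ^(−n) for θ ≥ max(xᵢ), zero otherwise. Here max(xᵢ) = 6.90.
Posterior ∝ θ^(−5) · θ^(−5) = θ^(−10) on θ ≥ max(5.3, 6.90) = 6.90.
This density is strictly decreasing in θ, so the posterior mode lies at the lower boundary of the support.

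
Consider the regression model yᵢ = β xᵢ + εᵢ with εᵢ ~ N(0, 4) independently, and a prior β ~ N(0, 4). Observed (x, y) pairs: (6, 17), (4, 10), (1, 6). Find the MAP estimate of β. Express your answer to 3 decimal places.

β̂_MAP = 2.741

log p(β | y) = −Σ(yᵢ − βxᵢ)²/(2·4) − β²/(2·4) + const.
Setting the derivative to zero: Σxᵢ(yᵢ − βxᵢ)/4 − β/4 = 0, so β = Σxᵢyᵢ / (Σxᵢ² + σ²/τ²).
Σxᵢyᵢ = 6·17 + 4·10 + 1·6 = 148; Σxᵢ² = 53; σ²/τ² = 1.
β̂_MAP = 148 / (53 + 1) = 148/54 ≈ 2.741.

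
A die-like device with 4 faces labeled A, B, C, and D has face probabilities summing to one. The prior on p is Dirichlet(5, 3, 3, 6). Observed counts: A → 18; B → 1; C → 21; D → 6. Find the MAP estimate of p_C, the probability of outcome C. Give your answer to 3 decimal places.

MAP estimate of p_C = 0.390

The posterior is Dirichlet(αᵢ + nᵢ) = Dirichlet(23, 4, 24, 12).
For a Dirichlet(a₁,…,a_K) with all aᵢ > 1, the mode has j-th component (aⱼ − 1)/(Σaᵢ − K).
Here Σaᵢ = 63 and K = 4, so p_C = (24 − 1)/(63 − 4) = 23/59 ≈ 0.390.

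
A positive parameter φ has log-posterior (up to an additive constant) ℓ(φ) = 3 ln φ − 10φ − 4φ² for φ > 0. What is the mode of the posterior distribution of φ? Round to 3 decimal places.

ℓ'(φ) = 3/φ − 10 − 8φ. Setting this to zero and multiplying by φ: 8φ² + 10φ − 3 = 0.
φ = (−10 + √(10² + 4·8·3)) / (2·8) = (−10 + √196) / 16 = (−10 + 14)/16 = 1/4.
ℓ''(φ) = −3/φ² − 8 < 0, confirming a maximum.

φ̂_MAP = 0.250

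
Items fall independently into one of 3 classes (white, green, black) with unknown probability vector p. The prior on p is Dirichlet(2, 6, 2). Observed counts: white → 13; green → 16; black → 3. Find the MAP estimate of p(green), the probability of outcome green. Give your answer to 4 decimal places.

The posterior is Dirichlet(αᵢ + nᵢ) = Dirichlet(15, 22, 5).
For a Dirichlet(a₁,…,a_K) with all aᵢ > 1, the mode has j-th component (aⱼ − 1)/(Σaᵢ − K).
Here Σaᵢ = 42 and K = 3, so p(green) = (22 − 1)/(42 − 3) = 21/39 ≈ 0.5385.

MAP estimate of p(green) = 0.5385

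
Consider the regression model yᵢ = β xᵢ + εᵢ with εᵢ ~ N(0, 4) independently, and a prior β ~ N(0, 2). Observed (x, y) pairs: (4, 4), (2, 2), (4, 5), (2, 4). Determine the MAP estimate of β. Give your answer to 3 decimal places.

β̂_MAP = 1.143

log p(β | y) = −Σ(yᵢ − βxᵢ)²/(2·4) − β²/(2·2) + const.
Setting the derivative to zero: Σxᵢ(yᵢ − βxᵢ)/4 − β/2 = 0, so β = Σxᵢyᵢ / (Σxᵢ² + σ²/τ²).
Σxᵢyᵢ = 4·4 + 2·2 + 4·5 + 2·4 = 48; Σxᵢ² = 40; σ²/τ² = 2.
β̂_MAP = 48 / (40 + 2) = 48/42 ≈ 1.143.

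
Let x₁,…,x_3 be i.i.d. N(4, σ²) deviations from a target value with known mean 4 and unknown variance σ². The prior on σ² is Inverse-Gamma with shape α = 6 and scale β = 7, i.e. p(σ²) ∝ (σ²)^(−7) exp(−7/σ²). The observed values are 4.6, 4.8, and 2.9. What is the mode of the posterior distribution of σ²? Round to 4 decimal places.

σ̂²_MAP = 0.9535

Sum of squared deviations about the known mean: SS = (4.6−4)² + (4.8−4)² + (2.9−4)² = 2.21.
The Normal likelihood contributes (σ²)^(−n/2) exp(−SS/(2σ²)), so the posterior is Inverse-Gamma(α + n/2, β + SS/2) = Inverse-Gamma(7.5, 8.105).
The mode of Inverse-Gamma(a, b) is b/(a+1) = 8.105/8.5 ≈ 0.9535.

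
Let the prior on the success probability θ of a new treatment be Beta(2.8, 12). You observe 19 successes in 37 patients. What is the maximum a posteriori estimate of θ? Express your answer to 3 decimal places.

Prior: Beta(2.8, 12).
Data: 19 successes in 37 trials. The binomial likelihood contributes θ^19(1−θ)^18, so the posterior is Beta(2.8+19, 12+18) = Beta(21.8, 30).
For Beta(a, b) with a, b > 1 the mode is (a−1)/(a+b−2) = 20.8/49.8 ≈ 0.418.

θ̂_MAP = 0.418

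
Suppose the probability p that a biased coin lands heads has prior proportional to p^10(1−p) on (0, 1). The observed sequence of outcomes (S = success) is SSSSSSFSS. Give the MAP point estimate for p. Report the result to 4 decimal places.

p̂_MAP = 0.9000

The prior density ∝ p^10(1−p)^1 is the kernel of Beta(11, 2).
Data: 8 successes in 9 trials (from the sequence). The binomial likelihood contributes p^8(1−p)^1, so the posterior is Beta(11+8, 2+1) = Beta(19, 3).
For Beta(a, b) with a, b > 1 the mode is (a−1)/(a+b−2) = 18/20 ≈ 0.9000.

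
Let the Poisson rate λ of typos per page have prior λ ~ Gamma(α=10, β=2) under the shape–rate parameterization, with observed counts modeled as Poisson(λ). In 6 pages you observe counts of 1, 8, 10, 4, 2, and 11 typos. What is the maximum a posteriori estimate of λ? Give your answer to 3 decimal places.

Σxᵢ = 1+8+10+4+2+11 = 36, with n = 6.
Posterior ∝ λ^9e^(−2λ) · λ^36e^(−6λ) = λ^45e^(−8λ), i.e. Gamma(shape=46, rate=8).
The mode of a Gamma(a, b) with a ≥ 1 (shape–rate) is (a−1)/b = 45/8 ≈ 5.625.

λ̂_MAP = 5.625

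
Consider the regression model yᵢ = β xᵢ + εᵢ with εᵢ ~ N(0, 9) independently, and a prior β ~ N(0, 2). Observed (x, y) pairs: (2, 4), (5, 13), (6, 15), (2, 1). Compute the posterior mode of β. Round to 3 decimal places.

β̂_MAP = 2.245

log p(β | y) = −Σ(yᵢ − βxᵢ)²/(2·9) − β²/(2·2) + const.
Setting the derivative to zero: Σxᵢ(yᵢ − βxᵢ)/9 − β/2 = 0, so β = Σxᵢyᵢ / (Σxᵢ² + σ²/τ²).
Σxᵢyᵢ = 2·4 + 5·13 + 6·15 + 2·1 = 165; Σxᵢ² = 69; σ²/τ² = 4.5.
β̂_MAP = 165 / (69 + 4.5) = 165/73.5 ≈ 2.245.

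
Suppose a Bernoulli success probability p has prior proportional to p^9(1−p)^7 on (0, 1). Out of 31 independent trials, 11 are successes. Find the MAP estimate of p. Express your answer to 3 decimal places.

p̂_MAP = 0.426

The prior density ∝ p^9(1−p)^7 is the kernel of Beta(10, 8).
Data: 11 successes in 31 trials. The binomial likelihood contributes p^11(1−p)^20, so the posterior is Beta(10+11, 8+20) = Beta(21, 28).
For Beta(a, b) with a, b > 1 the mode is (a−1)/(a+b−2) = 20/47 ≈ 0.426.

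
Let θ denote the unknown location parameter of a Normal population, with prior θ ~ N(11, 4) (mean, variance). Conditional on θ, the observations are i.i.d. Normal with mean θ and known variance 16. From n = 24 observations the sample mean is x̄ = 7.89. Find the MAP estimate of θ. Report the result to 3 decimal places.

θ̂_MAP = 8.334

n = 24, x̄ = 7.89.
For a Normal prior and Normal likelihood with known variance, the posterior is Normal; its mode equals its mean, the precision-weighted average.
Prior precision 1/σ₀² = 1/4 = 0.25; data precision n/σ² = 24/16 = 1.5.
θ̂ = (0.25·11 + 1.5·7.89) / (0.25 + 1.5) = 14.585/1.75 = 2917/350 ≈ 8.334.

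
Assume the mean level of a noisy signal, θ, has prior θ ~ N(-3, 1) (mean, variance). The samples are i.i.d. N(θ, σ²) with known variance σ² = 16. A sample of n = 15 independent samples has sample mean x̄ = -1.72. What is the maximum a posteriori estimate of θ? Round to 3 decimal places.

θ̂_MAP = -2.381

n = 15, x̄ = -1.72.
For a Normal prior and Normal likelihood with known variance, the posterior is Normal; its mode equals its mean, the precision-weighted average.
Prior precision 1/σ₀² = 1/1 = 1; data precision n/σ² = 15/16 = 0.9375.
θ̂ = (1·(-3) + 0.9375·(-1.72)) / (1 + 0.9375) = (-4.6125)/1.9375 = -369/155 ≈ -2.381.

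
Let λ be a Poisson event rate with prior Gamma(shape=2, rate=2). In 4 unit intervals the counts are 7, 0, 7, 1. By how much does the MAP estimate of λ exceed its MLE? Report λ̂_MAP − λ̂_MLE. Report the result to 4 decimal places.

Σxᵢ = 15. Posterior is Gamma(17, 6); MAP = (17−1)/6 = 16/6 ≈ 2.66667.
MLE = x̄ = 15/4 ≈ 3.75000.
Difference = 16/6 − 15/4 = -13/12 ≈ -1.0833.

MAP − MLE = -1.0833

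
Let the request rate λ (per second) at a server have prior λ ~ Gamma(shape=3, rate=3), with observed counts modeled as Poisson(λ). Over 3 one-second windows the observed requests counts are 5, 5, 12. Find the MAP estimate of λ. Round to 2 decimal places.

λ̂_MAP = 4.00

Σxᵢ = 5+5+12 = 22, with n = 3.
Posterior ∝ λ^2e^(−3λ) · λ^22e^(−3λ) = λ^24e^(−6λ), i.e. Gamma(shape=25, rate=6).
The mode of a Gamma(a, b) with a ≥ 1 (shape–rate) is (a−1)/b = 24/6 ≈ 4.00.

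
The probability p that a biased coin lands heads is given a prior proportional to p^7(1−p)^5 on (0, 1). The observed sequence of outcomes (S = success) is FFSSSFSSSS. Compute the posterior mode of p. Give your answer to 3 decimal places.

The prior density ∝ p^7(1−p)^5 is the kernel of Beta(8, 6).
Data: 7 successes in 10 trials (from the sequence). The binomial likelihood contributes p^7(1−p)^3, so the posterior is Beta(8+7, 6+3) = Beta(15, 9).
For Beta(a, b) with a, b > 1 the mode is (a−1)/(a+b−2) = 14/22 ≈ 0.636.

p̂_MAP = 0.636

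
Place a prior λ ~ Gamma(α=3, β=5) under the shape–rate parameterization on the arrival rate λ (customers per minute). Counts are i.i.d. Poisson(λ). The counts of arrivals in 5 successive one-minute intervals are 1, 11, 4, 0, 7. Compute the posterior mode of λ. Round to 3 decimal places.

Σxᵢ = 1+11+4+0+7 = 23, with n = 5.
Posterior ∝ λ^2e^(−5λ) · λ^23e^(−5λ) = λ^25e^(−10λ), i.e. Gamma(shape=26, rate=10).
The mode of a Gamma(a, b) with a ≥ 1 (shape–rate) is (a−1)/b = 25/10 ≈ 2.500.

λ̂_MAP = 2.500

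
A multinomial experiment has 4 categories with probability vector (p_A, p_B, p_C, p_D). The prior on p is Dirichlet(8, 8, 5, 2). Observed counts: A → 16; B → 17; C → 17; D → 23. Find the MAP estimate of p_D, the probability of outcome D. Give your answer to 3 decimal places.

MAP estimate of p_D = 0.261

The posterior is Dirichlet(αᵢ + nᵢ) = Dirichlet(24, 25, 22, 25).
For a Dirichlet(a₁,…,a_K) with all aᵢ > 1, the mode has j-th component (aⱼ − 1)/(Σaᵢ − K).
Here Σaᵢ = 96 and K = 4, so p_D = (25 − 1)/(96 − 4) = 24/92 ≈ 0.261.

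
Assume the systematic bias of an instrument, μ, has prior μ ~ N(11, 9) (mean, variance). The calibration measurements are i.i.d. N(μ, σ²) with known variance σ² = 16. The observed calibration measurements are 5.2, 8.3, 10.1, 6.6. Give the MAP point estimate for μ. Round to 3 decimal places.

n = 4; x̄ = (5.2 + 8.3 + 10.1 + 6.6)/4 = 30.2/4 = 7.55.
For a Normal prior and Normal likelihood with known variance, the posterior is Normal; its mode equals its mean, the precision-weighted average.
Prior precision 1/σ₀² = 1/9; data precision n/σ² = 4/16 = 0.25.
μ̂ = ((1/9)·11 + 0.25·7.55) / (1/9 + 0.25) = (2239/720)/(13/36) = 2239/260 ≈ 8.612.

μ̂_MAP = 8.612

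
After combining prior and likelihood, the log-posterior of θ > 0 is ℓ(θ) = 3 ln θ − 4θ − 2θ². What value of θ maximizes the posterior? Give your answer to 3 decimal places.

θ̂_MAP = 0.500

ℓ'(θ) = 3/θ − 4 − 4θ. Setting this to zero and multiplying by θ: 4θ² + 4θ − 3 = 0.
θ = (−4 + √(4² + 4·4·3)) / (2·4) = (−4 + √64) / 8 = (−4 + 8)/8 = 1/2.
ℓ''(θ) = −3/θ² − 4 < 0, confirming a maximum.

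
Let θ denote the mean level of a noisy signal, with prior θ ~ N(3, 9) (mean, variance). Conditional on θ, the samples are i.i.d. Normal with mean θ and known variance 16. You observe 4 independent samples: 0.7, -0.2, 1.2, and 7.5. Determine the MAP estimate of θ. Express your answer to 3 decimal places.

θ̂_MAP = 2.515

n = 4; x̄ = (0.7 + (-0.2) + 1.2 + 7.5)/4 = 9.2/4 = 2.3.
For a Normal prior and Normal likelihood with known variance, the posterior is Normal; its mode equals its mean, the precision-weighted average.
Prior precision 1/σ₀² = 1/9; data precision n/σ² = 4/16 = 0.25.
θ̂ = ((1/9)·3 + 0.25·2.3) / (1/9 + 0.25) = (109/120)/(13/36) = 327/130 ≈ 2.515.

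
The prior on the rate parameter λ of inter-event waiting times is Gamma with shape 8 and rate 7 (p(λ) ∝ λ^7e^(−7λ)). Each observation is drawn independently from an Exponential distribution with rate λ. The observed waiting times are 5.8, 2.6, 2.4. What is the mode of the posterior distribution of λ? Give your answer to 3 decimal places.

λ̂_MAP = 0.562

The Exponential(rate=λ) likelihood is ∝ λ^n e^(−λΣtᵢ). Here n = 3 and Σtᵢ = 5.8 + 2.6 + 2.4 = 10.8.
Posterior ∝ λ^7e^(−7λ) · λ^3e^(−10.8λ) = λ^10e^(−17.8λ), i.e. Gamma(11, 17.8).
Mode = (a−1)/b = 10/17.8 ≈ 0.562.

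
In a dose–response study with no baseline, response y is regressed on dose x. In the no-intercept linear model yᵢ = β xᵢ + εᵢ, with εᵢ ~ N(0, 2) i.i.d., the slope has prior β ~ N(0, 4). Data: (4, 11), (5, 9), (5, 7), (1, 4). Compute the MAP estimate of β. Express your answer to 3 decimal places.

β̂_MAP = 1.896

log p(β | y) = −Σ(yᵢ − βxᵢ)²/(2·2) − β²/(2·4) + const.
Setting the derivative to zero: Σxᵢ(yᵢ − βxᵢ)/2 − β/4 = 0, so β = Σxᵢyᵢ / (Σxᵢ² + σ²/τ²).
Σxᵢyᵢ = 4·11 + 5·9 + 5·7 + 1·4 = 128; Σxᵢ² = 67; σ²/τ² = 0.5.
β̂_MAP = 128 / (67 + 0.5) = 128/67.5 ≈ 1.896.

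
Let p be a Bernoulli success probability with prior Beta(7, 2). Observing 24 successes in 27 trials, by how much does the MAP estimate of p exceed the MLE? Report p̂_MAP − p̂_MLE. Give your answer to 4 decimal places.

Posterior is Beta(31, 5); MAP = (31−1)/(36−2) = 30/34 ≈ 0.88235.
MLE ignores the prior: p̂_MLE = k/n = 24/27 ≈ 0.88889.
Difference = 30/34 − 24/27 = -1/153 ≈ -0.0065.

MAP − MLE = -0.0065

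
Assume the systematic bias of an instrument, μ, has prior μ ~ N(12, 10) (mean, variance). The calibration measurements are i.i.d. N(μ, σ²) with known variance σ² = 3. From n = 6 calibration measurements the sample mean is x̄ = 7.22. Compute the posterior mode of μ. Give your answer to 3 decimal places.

n = 6, x̄ = 7.22.
For a Normal prior and Normal likelihood with known variance, the posterior is Normal; its mode equals its mean, the precision-weighted average.
Prior precision 1/σ₀² = 1/10 = 0.1; data precision n/σ² = 6/3 = 2.
μ̂ = (0.1·12 + 2·7.22) / (0.1 + 2) = 15.64/2.1 = 782/105 ≈ 7.448.

μ̂_MAP = 7.448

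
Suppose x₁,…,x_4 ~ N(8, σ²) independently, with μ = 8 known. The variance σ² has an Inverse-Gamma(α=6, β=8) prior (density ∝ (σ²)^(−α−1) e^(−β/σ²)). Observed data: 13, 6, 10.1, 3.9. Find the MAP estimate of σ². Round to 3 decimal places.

σ̂²_MAP = 3.679

Sum of squared deviations about the known mean: SS = (13−8)² + (6−8)² + (10.1−8)² + (3.9−8)² = 50.22.
The Normal likelihood contributes (σ²)^(−n/2) exp(−SS/(2σ²)), so the posterior is Inverse-Gamma(α + n/2, β + SS/2) = Inverse-Gamma(8, 33.11).
The mode of Inverse-Gamma(a, b) is b/(a+1) = 33.11/9 ≈ 3.679.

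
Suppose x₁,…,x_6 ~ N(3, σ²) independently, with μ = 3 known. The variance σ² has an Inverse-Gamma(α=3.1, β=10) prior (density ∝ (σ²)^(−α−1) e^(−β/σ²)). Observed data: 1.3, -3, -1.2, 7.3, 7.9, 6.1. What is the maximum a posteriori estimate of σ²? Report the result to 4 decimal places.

σ̂²_MAP = 9.0592

Sum of squared deviations about the known mean: SS = (1.3−3)² + (-3−3)² + (-1.2−3)² + (7.3−3)² + (7.9−3)² + (6.1−3)² = 108.64.
The Normal likelihood contributes (σ²)^(−n/2) exp(−SS/(2σ²)), so the posterior is Inverse-Gamma(α + n/2, β + SS/2) = Inverse-Gamma(6.1, 64.32).
The mode of Inverse-Gamma(a, b) is b/(a+1) = 64.32/7.1 ≈ 9.0592.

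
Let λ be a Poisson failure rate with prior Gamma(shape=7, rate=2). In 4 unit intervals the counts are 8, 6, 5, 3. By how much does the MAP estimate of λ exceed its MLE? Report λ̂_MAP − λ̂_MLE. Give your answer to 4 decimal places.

MAP − MLE = -0.8333

Σxᵢ = 22. Posterior is Gamma(29, 6); MAP = (29−1)/6 = 28/6 ≈ 4.66667.
MLE = x̄ = 22/4 ≈ 5.50000.
Difference = 28/6 − 22/4 = -5/6 ≈ -0.8333.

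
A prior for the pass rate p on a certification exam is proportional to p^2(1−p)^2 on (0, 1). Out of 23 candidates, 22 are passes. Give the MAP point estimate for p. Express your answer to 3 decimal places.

The prior density ∝ p^2(1−p)^2 is the kernel of Beta(3, 3).
Data: 22 successes in 23 trials. The binomial likelihood contributes p^22(1−p)^1, so the posterior is Beta(3+22, 3+1) = Beta(25, 4).
For Beta(a, b) with a, b > 1 the mode is (a−1)/(a+b−2) = 24/27 ≈ 0.889.

p̂_MAP = 0.889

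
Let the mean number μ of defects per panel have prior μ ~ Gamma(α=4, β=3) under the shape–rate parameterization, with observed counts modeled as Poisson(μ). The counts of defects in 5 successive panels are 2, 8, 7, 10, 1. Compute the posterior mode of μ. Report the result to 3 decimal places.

μ̂_MAP = 3.875

Σxᵢ = 2+8+7+10+1 = 28, with n = 5.
Posterior ∝ μ^3e^(−3μ) · μ^28e^(−5μ) = μ^31e^(−8μ), i.e. Gamma(shape=32, rate=8).
The mode of a Gamma(a, b) with a ≥ 1 (shape–rate) is (a−1)/b = 31/8 ≈ 3.875.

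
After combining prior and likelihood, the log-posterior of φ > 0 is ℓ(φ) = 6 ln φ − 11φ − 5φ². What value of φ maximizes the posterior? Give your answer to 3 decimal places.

φ̂_MAP = 0.400

ℓ'(φ) = 6/φ − 11 − 10φ. Setting this to zero and multiplying by φ: 10φ² + 11φ − 6 = 0.
φ = (−11 + √(11² + 4·10·6)) / (2·10) = (−11 + √361) / 20 = (−11 + 19)/20 = 2/5.
ℓ''(φ) = −6/φ² − 10 < 0, confirming a maximum.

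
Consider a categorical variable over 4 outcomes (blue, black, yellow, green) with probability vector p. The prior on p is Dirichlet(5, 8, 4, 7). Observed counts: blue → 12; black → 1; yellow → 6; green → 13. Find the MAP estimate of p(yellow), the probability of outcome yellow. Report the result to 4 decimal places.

MAP estimate of p(yellow) = 0.1731

The posterior is Dirichlet(αᵢ + nᵢ) = Dirichlet(17, 9, 10, 20).
For a Dirichlet(a₁,…,a_K) with all aᵢ > 1, the mode has j-th component (aⱼ − 1)/(Σaᵢ − K).
Here Σaᵢ = 56 and K = 4, so p(yellow) = (10 − 1)/(56 − 4) = 9/52 ≈ 0.1731.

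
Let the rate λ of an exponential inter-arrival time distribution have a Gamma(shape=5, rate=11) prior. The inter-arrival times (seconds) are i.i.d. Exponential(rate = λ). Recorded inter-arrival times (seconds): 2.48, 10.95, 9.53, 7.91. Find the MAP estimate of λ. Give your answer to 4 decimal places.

λ̂_MAP = 0.1911

The Exponential(rate=λ) likelihood is ∝ λ^n e^(−λΣtᵢ). Here n = 4 and Σtᵢ = 2.48 + 10.95 + 9.53 + 7.91 = 30.87.
Posterior ∝ λ^4e^(−11λ) · λ^4e^(−30.87λ) = λ^8e^(−41.87λ), i.e. Gamma(9, 41.87).
Mode = (a−1)/b = 8/41.87 ≈ 0.1911.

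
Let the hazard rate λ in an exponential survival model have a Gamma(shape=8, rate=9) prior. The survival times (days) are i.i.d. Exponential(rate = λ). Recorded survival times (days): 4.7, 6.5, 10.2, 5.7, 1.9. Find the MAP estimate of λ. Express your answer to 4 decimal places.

λ̂_MAP = 0.3158

The Exponential(rate=λ) likelihood is ∝ λ^n e^(−λΣtᵢ). Here n = 5 and Σtᵢ = 4.7 + 6.5 + 10.2 + 5.7 + 1.9 = 29.
Posterior ∝ λ^7e^(−9λ) · λ^5e^(−29λ) = λ^12e^(−38λ), i.e. Gamma(13, 38).
Mode = (a−1)/b = 12/38 ≈ 0.3158.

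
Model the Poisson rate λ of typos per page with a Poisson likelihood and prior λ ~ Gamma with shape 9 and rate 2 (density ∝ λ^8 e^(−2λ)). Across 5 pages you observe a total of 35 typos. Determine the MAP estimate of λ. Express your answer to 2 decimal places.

λ̂_MAP = 6.14

Σxᵢ = 35, n = 5.
Posterior ∝ λ^8e^(−2λ) · λ^35e^(−5λ) = λ^43e^(−7λ), i.e. Gamma(shape=44, rate=7).
The mode of a Gamma(a, b) with a ≥ 1 (shape–rate) is (a−1)/b = 43/7 ≈ 6.14.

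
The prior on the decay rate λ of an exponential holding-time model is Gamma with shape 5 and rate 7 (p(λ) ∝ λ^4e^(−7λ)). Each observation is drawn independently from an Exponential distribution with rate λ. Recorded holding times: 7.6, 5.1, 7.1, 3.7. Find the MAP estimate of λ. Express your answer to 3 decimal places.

λ̂_MAP = 0.262

The Exponential(rate=λ) likelihood is ∝ λ^n e^(−λΣtᵢ). Here n = 4 and Σtᵢ = 7.6 + 5.1 + 7.1 + 3.7 = 23.5.
Posterior ∝ λ^4e^(−7λ) · λ^4e^(−23.5λ) = λ^8e^(−30.5λ), i.e. Gamma(9, 30.5).
Mode = (a−1)/b = 8/30.5 ≈ 0.262.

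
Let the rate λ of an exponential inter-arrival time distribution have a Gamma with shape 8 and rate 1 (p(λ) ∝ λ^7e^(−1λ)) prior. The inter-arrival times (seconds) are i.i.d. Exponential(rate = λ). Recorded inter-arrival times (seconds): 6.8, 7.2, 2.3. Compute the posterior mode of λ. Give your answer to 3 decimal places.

The Exponential(rate=λ) likelihood is ∝ λ^n e^(−λΣtᵢ). Here n = 3 and Σtᵢ = 6.8 + 7.2 + 2.3 = 16.3.
Posterior ∝ λ^7e^(−1λ) · λ^3e^(−16.3λ) = λ^10e^(−17.3λ), i.e. Gamma(11, 17.3).
Mode = (a−1)/b = 10/17.3 ≈ 0.578.

λ̂_MAP = 0.578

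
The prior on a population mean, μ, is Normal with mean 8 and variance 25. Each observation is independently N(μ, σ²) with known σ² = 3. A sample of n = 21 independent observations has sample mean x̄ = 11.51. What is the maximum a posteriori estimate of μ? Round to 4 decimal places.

n = 21, x̄ = 11.51.
For a Normal prior and Normal likelihood with known variance, the posterior is Normal; its mode equals its mean, the precision-weighted average.
Prior precision 1/σ₀² = 1/25 = 0.04; data precision n/σ² = 21/3 = 7.
μ̂ = (0.04·8 + 7·11.51) / (0.04 + 7) = 80.89/7.04 = 8089/704 ≈ 11.4901.

μ̂_MAP = 11.4901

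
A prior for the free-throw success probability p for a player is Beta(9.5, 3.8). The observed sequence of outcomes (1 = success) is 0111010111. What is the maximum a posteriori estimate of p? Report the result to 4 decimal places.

Prior: Beta(9.5, 3.8).
Data: 7 successes in 10 trials (from the sequence). The binomial likelihood contributes p^7(1−p)^3, so the posterior is Beta(9.5+7, 3.8+3) = Beta(16.5, 6.8).
For Beta(a, b) with a, b > 1 the mode is (a−1)/(a+b−2) = 15.5/21.3 ≈ 0.7277.

p̂_MAP = 0.7277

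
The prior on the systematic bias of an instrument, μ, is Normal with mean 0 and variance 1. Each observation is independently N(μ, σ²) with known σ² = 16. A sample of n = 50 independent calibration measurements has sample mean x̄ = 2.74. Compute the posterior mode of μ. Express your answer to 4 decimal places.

n = 50, x̄ = 2.74.
For a Normal prior and Normal likelihood with known variance, the posterior is Normal; its mode equals its mean, the precision-weighted average.
Prior precision 1/σ₀² = 1/1 = 1; data precision n/σ² = 50/16 = 3.125.
μ̂ = (1·0 + 3.125·2.74) / (1 + 3.125) = 8.5625/4.125 = 137/66 ≈ 2.0758.

μ̂_MAP = 2.0758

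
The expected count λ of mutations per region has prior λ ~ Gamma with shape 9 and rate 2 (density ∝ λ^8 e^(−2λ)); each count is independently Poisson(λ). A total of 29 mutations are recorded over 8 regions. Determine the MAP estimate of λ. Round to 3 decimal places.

Σxᵢ = 29, n = 8.
Posterior ∝ λ^8e^(−2λ) · λ^29e^(−8λ) = λ^37e^(−10λ), i.e. Gamma(shape=38, rate=10).
The mode of a Gamma(a, b) with a ≥ 1 (shape–rate) is (a−1)/b = 37/10 ≈ 3.700.

λ̂_MAP = 3.700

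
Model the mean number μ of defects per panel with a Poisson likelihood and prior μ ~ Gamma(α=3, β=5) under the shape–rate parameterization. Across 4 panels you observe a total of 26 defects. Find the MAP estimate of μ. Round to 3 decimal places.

Σxᵢ = 26, n = 4.
Posterior ∝ μ^2e^(−5μ) · μ^26e^(−4μ) = μ^28e^(−9μ), i.e. Gamma(shape=29, rate=9).
The mode of a Gamma(a, b) with a ≥ 1 (shape–rate) is (a−1)/b = 28/9 ≈ 3.111.

μ̂_MAP = 3.111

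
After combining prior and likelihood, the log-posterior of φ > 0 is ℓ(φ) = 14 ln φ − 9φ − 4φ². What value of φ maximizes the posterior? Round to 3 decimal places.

φ̂_MAP = 0.875

ℓ'(φ) = 14/φ − 9 − 8φ. Setting this to zero and multiplying by φ: 8φ² + 9φ − 14 = 0.
φ = (−9 + √(9² + 4·8·14)) / (2·8) = (−9 + √529) / 16 = (−9 + 23)/16 = 7/8.
ℓ''(φ) = −14/φ² − 8 < 0, confirming a maximum.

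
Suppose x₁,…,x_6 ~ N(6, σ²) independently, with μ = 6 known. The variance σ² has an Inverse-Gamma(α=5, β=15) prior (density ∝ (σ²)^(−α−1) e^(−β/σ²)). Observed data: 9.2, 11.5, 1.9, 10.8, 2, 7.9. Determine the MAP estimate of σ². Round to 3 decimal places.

Sum of squared deviations about the known mean: SS = (9.2−6)² + (11.5−6)² + (1.9−6)² + (10.8−6)² + (2−6)² + (7.9−6)² = 99.95.
The Normal likelihood contributes (σ²)^(−n/2) exp(−SS/(2σ²)), so the posterior is Inverse-Gamma(α + n/2, β + SS/2) = Inverse-Gamma(8, 64.975).
The mode of Inverse-Gamma(a, b) is b/(a+1) = 64.975/9 ≈ 7.219.

σ̂²_MAP = 7.219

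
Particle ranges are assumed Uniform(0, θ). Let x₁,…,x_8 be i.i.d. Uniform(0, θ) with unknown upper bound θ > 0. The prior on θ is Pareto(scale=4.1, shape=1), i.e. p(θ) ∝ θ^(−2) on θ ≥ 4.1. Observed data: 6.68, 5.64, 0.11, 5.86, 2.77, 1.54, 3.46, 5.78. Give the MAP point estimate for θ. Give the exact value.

The Uniform(0, θ) likelihood is θ^(−n) for θ ≥ max(xᵢ), zero otherwise. Here max(xᵢ) = 6.68.
Posterior ∝ θ^(−2) · θ^(−8) = θ^(−10) on θ ≥ max(4.1, 6.68) = 6.68.
This density is strictly decreasing in θ, so the posterior mode lies at the lower boundary of the support.

θ̂_MAP = 6.68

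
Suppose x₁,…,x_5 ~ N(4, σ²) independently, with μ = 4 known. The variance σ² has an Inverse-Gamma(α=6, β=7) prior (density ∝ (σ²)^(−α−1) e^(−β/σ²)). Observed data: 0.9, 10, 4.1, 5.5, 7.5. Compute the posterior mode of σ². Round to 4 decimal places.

Sum of squared deviations about the known mean: SS = (0.9−4)² + (10−4)² + (4.1−4)² + (5.5−4)² + (7.5−4)² = 60.12.
The Normal likelihood contributes (σ²)^(−n/2) exp(−SS/(2σ²)), so the posterior is Inverse-Gamma(α + n/2, β + SS/2) = Inverse-Gamma(8.5, 37.06).
The mode of Inverse-Gamma(a, b) is b/(a+1) = 37.06/9.5 ≈ 3.9011.

σ̂²_MAP = 3.9011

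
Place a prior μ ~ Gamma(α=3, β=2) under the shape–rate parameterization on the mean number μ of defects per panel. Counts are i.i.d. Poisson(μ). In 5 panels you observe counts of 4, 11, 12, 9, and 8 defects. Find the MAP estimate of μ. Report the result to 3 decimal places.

μ̂_MAP = 6.571

Σxᵢ = 4+11+12+9+8 = 44, with n = 5.
Posterior ∝ μ^2e^(−2μ) · μ^44e^(−5μ) = μ^46e^(−7μ), i.e. Gamma(shape=47, rate=7).
The mode of a Gamma(a, b) with a ≥ 1 (shape–rate) is (a−1)/b = 46/7 ≈ 6.571.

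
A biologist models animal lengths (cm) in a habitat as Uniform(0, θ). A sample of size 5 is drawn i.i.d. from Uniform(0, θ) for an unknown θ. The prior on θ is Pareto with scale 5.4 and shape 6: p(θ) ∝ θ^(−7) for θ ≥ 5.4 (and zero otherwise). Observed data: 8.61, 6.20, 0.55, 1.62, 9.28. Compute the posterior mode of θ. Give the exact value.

The Uniform(0, θ) likelihood is θ^(−n) for θ ≥ max(xᵢ), zero otherwise. Here max(xᵢ) = 9.28.
Posterior ∝ θ^(−7) · θ^(−5) = θ^(−12) on θ ≥ max(5.4, 9.28) = 9.28.
This density is strictly decreasing in θ, so the posterior mode lies at the lower boundary of the support.

θ̂_MAP = 9.28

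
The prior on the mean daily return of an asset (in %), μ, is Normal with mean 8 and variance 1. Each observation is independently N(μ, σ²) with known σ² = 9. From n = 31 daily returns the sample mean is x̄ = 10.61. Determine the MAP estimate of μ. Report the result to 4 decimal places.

μ̂_MAP = 10.0228

n = 31, x̄ = 10.61.
For a Normal prior and Normal likelihood with known variance, the posterior is Normal; its mode equals its mean, the precision-weighted average.
Prior precision 1/σ₀² = 1/1 = 1; data precision n/σ² = 31/9.
μ̂ = (1·8 + (31/9)·10.61) / (1 + 31/9) = (40091/900)/(40/9) = 10.02275 ≈ 10.0228.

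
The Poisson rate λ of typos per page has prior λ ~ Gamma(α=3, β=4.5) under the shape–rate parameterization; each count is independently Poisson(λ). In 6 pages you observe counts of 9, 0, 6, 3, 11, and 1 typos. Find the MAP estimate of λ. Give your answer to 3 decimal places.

Σxᵢ = 9+0+6+3+11+1 = 30, with n = 6.
Posterior ∝ λ^2e^(−4.5λ) · λ^30e^(−6λ) = λ^32e^(−10.5λ), i.e. Gamma(shape=33, rate=10.5).
The mode of a Gamma(a, b) with a ≥ 1 (shape–rate) is (a−1)/b = 32/10.5 ≈ 3.048.

λ̂_MAP = 3.048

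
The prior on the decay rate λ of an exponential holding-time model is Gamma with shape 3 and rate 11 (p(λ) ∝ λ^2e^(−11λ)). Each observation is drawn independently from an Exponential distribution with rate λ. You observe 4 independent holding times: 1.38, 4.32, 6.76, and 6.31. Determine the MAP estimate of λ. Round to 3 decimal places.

The Exponential(rate=λ) likelihood is ∝ λ^n e^(−λΣtᵢ). Here n = 4 and Σtᵢ = 1.38 + 4.32 + 6.76 + 6.31 = 18.77.
Posterior ∝ λ^2e^(−11λ) · λ^4e^(−18.77λ) = λ^6e^(−29.77λ), i.e. Gamma(7, 29.77).
Mode = (a−1)/b = 6/29.77 ≈ 0.202.

λ̂_MAP = 0.202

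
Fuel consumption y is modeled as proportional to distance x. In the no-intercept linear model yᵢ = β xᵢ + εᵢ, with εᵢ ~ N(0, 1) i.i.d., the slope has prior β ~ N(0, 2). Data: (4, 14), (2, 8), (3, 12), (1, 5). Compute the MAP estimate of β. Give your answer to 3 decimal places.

β̂_MAP = 3.705

log p(β | y) = −Σ(yᵢ − βxᵢ)²/(2·1) − β²/(2·2) + const.
Setting the derivative to zero: Σxᵢ(yᵢ − βxᵢ)/1 − β/2 = 0, so β = Σxᵢyᵢ / (Σxᵢ² + σ²/τ²).
Σxᵢyᵢ = 4·14 + 2·8 + 3·12 + 1·5 = 113; Σxᵢ² = 30; σ²/τ² = 0.5.
β̂_MAP = 113 / (30 + 0.5) = 113/30.5 ≈ 3.705.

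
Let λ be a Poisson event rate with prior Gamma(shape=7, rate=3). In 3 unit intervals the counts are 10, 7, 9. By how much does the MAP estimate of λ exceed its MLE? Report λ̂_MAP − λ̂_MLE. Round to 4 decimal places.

Σxᵢ = 26. Posterior is Gamma(33, 6); MAP = (33−1)/6 = 32/6 ≈ 5.33333.
MLE = x̄ = 26/3 ≈ 8.66667.
Difference = 32/6 − 26/3 = -10/3 ≈ -3.3333.

MAP − MLE = -3.3333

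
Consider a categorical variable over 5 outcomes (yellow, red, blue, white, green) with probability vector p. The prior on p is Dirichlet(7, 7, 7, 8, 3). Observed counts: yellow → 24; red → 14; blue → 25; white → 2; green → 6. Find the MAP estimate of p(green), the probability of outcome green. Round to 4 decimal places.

MAP estimate of p(green) = 0.0816

The posterior is Dirichlet(αᵢ + nᵢ) = Dirichlet(31, 21, 32, 10, 9).
For a Dirichlet(a₁,…,a_K) with all aᵢ > 1, the mode has j-th component (aⱼ − 1)/(Σaᵢ − K).
Here Σaᵢ = 103 and K = 5, so p(green) = (9 − 1)/(103 − 5) = 8/98 ≈ 0.0816.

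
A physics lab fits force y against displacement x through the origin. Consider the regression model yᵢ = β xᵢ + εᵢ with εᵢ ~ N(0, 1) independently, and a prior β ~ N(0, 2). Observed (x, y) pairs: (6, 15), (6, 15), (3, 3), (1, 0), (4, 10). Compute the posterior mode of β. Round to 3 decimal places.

log p(β | y) = −Σ(yᵢ − βxᵢ)²/(2·1) − β²/(2·2) + const.
Setting the derivative to zero: Σxᵢ(yᵢ − βxᵢ)/1 − β/2 = 0, so β = Σxᵢyᵢ / (Σxᵢ² + σ²/τ²).
Σxᵢyᵢ = 6·15 + 6·15 + 3·3 + 1·0 + 4·10 = 229; Σxᵢ² = 98; σ²/τ² = 0.5.
β̂_MAP = 229 / (98 + 0.5) = 229/98.5 ≈ 2.325.

β̂_MAP = 2.325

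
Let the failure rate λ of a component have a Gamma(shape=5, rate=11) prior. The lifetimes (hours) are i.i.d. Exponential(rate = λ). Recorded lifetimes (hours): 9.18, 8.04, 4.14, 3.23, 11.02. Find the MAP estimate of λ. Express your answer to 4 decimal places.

The Exponential(rate=λ) likelihood is ∝ λ^n e^(−λΣtᵢ). Here n = 5 and Σtᵢ = 9.18 + 8.04 + 4.14 + 3.23 + 11.02 = 35.61.
Posterior ∝ λ^4e^(−11λ) · λ^5e^(−35.61λ) = λ^9e^(−46.61λ), i.e. Gamma(10, 46.61).
Mode = (a−1)/b = 9/46.61 ≈ 0.1931.

λ̂_MAP = 0.1931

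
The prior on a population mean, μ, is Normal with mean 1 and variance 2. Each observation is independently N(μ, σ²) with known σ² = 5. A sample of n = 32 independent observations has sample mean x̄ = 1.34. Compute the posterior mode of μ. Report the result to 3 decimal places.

μ̂_MAP = 1.315

n = 32, x̄ = 1.34.
For a Normal prior and Normal likelihood with known variance, the posterior is Normal; its mode equals its mean, the precision-weighted average.
Prior precision 1/σ₀² = 1/2 = 0.5; data precision n/σ² = 32/5 = 6.4.
μ̂ = (0.5·1 + 6.4·1.34) / (0.5 + 6.4) = 9.076/6.9 = 2269/1725 ≈ 1.315.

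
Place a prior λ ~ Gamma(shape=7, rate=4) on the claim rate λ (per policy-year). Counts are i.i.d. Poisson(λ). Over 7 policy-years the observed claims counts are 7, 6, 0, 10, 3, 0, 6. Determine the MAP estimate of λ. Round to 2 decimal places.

λ̂_MAP = 3.45

Σxᵢ = 7+6+0+10+3+0+6 = 32, with n = 7.
Posterior ∝ λ^6e^(−4λ) · λ^32e^(−7λ) = λ^38e^(−11λ), i.e. Gamma(shape=39, rate=11).
The mode of a Gamma(a, b) with a ≥ 1 (shape–rate) is (a−1)/b = 38/11 ≈ 3.45.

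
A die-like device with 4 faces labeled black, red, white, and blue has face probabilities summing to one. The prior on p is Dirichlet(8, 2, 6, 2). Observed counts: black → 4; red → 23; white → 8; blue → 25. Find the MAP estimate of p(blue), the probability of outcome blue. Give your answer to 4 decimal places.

MAP estimate of p(blue) = 0.3514

The posterior is Dirichlet(αᵢ + nᵢ) = Dirichlet(12, 25, 14, 27).
For a Dirichlet(a₁,…,a_K) with all aᵢ > 1, the mode has j-th component (aⱼ − 1)/(Σaᵢ − K).
Here Σaᵢ = 78 and K = 4, so p(blue) = (27 − 1)/(78 − 4) = 26/74 ≈ 0.3514.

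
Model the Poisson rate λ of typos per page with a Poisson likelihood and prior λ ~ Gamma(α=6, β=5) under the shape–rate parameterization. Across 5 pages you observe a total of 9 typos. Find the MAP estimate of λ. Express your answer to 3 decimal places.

Σxᵢ = 9, n = 5.
Posterior ∝ λ^5e^(−5λ) · λ^9e^(−5λ) = λ^14e^(−10λ), i.e. Gamma(shape=15, rate=10).
The mode of a Gamma(a, b) with a ≥ 1 (shape–rate) is (a−1)/b = 14/10 ≈ 1.400.

λ̂_MAP = 1.400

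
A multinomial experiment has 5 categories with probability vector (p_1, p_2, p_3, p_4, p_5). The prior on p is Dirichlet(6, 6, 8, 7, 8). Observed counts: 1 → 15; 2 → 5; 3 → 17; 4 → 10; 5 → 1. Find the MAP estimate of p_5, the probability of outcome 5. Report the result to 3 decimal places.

MAP estimate: 0.103

The posterior is Dirichlet(αᵢ + nᵢ) = Dirichlet(21, 11, 25, 17, 9).
For a Dirichlet(a₁,…,a_K) with all aᵢ > 1, the mode has j-th component (aⱼ − 1)/(Σaᵢ − K).
Here Σaᵢ = 83 and K = 5, so p_5 = (9 − 1)/(83 − 5) = 8/78 ≈ 0.103.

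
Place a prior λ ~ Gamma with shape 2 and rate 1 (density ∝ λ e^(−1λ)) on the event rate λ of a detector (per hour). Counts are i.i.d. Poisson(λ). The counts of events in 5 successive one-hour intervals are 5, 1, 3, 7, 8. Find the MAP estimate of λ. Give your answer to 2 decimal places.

λ̂_MAP = 4.17

Σxᵢ = 5+1+3+7+8 = 24, with n = 5.
Posterior ∝ λe^(−1λ) · λ^24e^(−5λ) = λ^25e^(−6λ), i.e. Gamma(shape=26, rate=6).
The mode of a Gamma(a, b) with a ≥ 1 (shape–rate) is (a−1)/b = 25/6 ≈ 4.17.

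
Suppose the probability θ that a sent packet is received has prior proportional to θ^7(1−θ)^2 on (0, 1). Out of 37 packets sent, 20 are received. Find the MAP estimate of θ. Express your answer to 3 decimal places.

The prior density ∝ θ^7(1−θ)^2 is the kernel of Beta(8, 3).
Data: 20 successes in 37 trials. The binomial likelihood contributes θ^20(1−θ)^17, so the posterior is Beta(8+20, 3+17) = Beta(28, 20).
For Beta(a, b) with a, b > 1 the mode is (a−1)/(a+b−2) = 27/46 ≈ 0.587.

θ̂_MAP = 0.587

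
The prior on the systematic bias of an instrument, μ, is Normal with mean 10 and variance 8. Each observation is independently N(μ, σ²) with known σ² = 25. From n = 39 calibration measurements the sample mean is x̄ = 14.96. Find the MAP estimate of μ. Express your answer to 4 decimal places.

n = 39, x̄ = 14.96.
For a Normal prior and Normal likelihood with known variance, the posterior is Normal; its mode equals its mean, the precision-weighted average.
Prior precision 1/σ₀² = 1/8 = 0.125; data precision n/σ² = 39/25 = 1.56.
μ̂ = (0.125·10 + 1.56·14.96) / (0.125 + 1.56) = 24.5876/1.685 = 122938/8425 ≈ 14.5920.

μ̂_MAP = 14.5920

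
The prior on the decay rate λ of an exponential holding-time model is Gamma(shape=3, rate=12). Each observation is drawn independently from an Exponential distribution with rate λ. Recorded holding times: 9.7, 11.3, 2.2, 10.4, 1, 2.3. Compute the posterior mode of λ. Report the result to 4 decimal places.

λ̂_MAP = 0.1636

The Exponential(rate=λ) likelihood is ∝ λ^n e^(−λΣtᵢ). Here n = 6 and Σtᵢ = 9.7 + 11.3 + 2.2 + 10.4 + 1 + 2.3 = 36.9.
Posterior ∝ λ^2e^(−12λ) · λ^6e^(−36.9λ) = λ^8e^(−48.9λ), i.e. Gamma(9, 48.9).
Mode = (a−1)/b = 8/48.9 ≈ 0.1636.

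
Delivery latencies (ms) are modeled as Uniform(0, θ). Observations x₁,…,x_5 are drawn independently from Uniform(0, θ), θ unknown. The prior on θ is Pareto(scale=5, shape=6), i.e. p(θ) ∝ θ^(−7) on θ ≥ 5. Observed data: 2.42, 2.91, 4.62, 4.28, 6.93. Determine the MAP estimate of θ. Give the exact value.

θ̂_MAP = 6.93

The Uniform(0, θ) likelihood is θ^(−n) for θ ≥ max(xᵢ), zero otherwise. Here max(xᵢ) = 6.93.
Posterior ∝ θ^(−7) · θ^(−5) = θ^(−12) on θ ≥ max(5, 6.93) = 6.93.
This density is strictly decreasing in θ, so the posterior mode lies at the lower boundary of the support.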